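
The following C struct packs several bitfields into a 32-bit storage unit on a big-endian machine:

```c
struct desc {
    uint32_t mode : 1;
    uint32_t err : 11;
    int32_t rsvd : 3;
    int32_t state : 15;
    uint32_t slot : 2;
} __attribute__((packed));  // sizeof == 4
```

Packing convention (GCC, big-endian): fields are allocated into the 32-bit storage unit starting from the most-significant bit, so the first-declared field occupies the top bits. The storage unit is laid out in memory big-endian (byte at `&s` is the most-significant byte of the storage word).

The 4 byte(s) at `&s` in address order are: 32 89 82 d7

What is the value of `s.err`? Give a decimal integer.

[0]=0x32 [1]=0x89 [2]=0x82 [3]=0xd7 (big-endian) → word 0x328982d7
mode [31+:1] = (word>>31) & 0x1 = 0
err [20+:11] = (word>>20) & 0x7ff = 808  ←
rsvd [17+:3] = (word>>17) & 0x7 = 4
state [2+:15] = (word>>2) & 0x7fff = 24757
slot [0+:2] = (word>>0) & 0x3 = 3

808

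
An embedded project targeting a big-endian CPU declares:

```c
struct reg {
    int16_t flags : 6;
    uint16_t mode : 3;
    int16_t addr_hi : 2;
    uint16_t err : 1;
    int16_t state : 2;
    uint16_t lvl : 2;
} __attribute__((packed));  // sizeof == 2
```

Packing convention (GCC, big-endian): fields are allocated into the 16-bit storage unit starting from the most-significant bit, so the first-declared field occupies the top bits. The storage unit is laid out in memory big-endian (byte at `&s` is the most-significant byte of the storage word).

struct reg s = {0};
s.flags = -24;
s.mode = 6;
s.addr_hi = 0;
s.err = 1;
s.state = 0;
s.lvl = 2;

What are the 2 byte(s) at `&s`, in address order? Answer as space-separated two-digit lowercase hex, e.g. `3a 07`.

flags (6b) val=-24 bits=0x28 at bit 10: 0xa000
mode (3b) val=6 bits=0x6 at bit 7: 0xa300
addr_hi (2b) val=0 bits=0x0 at bit 5: 0xa300
err (1b) val=1 bits=0x1 at bit 4: 0xa310
state (2b) val=0 bits=0x0 at bit 2: 0xa310
lvl (2b) val=2 bits=0x2 at bit 0: 0xa312
word = 0xa312 → big-endian bytes:
  [0]=0xa3  [1]=0x12

a3 12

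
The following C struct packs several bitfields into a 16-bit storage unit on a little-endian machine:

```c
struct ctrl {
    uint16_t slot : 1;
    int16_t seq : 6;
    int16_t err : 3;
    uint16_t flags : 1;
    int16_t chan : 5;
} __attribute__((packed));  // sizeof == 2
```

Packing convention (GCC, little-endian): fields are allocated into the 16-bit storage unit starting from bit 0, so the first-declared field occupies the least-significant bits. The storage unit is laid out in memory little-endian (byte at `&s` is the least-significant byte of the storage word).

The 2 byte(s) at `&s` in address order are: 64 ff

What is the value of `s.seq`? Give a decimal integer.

[0]=0x64 [1]=0xff (little-endian) → word 0xff64
slot [0+:1] = (word>>0) & 0x1 = 0
seq [1+:6] = (word>>1) & 0x3f = 50  ←
err [7+:3] = (word>>7) & 0x7 = 6
flags [10+:1] = (word>>10) & 0x1 = 1
chan [11+:5] = (word>>11) & 0x1f = 31
seq signed 6b, MSB=1: 50 - 64 = -14

-14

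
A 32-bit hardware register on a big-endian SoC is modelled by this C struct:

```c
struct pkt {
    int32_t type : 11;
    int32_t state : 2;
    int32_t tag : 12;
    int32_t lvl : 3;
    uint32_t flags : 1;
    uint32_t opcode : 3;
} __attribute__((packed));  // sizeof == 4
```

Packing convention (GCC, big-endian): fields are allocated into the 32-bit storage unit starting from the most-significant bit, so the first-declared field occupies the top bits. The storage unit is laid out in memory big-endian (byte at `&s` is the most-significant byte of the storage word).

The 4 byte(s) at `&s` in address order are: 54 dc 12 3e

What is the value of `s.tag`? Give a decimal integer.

[0]=0x54 [1]=0xdc [2]=0x12 [3]=0x3e (big-endian) → word 0x54dc123e
type [21+:11] = (word>>21) & 0x7ff = 678
state [19+:2] = (word>>19) & 0x3 = 3
tag [7+:12] = (word>>7) & 0xfff = 2084  ←
lvl [4+:3] = (word>>4) & 0x7 = 3
flags [3+:1] = (word>>3) & 0x1 = 1
opcode [0+:3] = (word>>0) & 0x7 = 6
tag signed 12b, MSB=1: 2084 - 4096 = -2012

-2012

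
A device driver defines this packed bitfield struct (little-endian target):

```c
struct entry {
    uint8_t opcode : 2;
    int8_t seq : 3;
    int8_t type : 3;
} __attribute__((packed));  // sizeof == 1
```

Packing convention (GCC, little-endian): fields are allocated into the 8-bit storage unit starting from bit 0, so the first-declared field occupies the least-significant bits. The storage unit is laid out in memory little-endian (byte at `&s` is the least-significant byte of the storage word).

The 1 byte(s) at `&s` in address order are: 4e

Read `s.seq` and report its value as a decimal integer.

3

[0]=0x4e (little-endian) → word 0x4e
opcode:2 @ bit 0 → (0x4e>>0)&0x3 = 0x2
seq:3 @ bit 2 → (0x4e>>2)&0x7 = 0x3  ←
type:3 @ bit 5 → (0x4e>>5)&0x7 = 0x2
seq signed 3b, MSB=0: value = 3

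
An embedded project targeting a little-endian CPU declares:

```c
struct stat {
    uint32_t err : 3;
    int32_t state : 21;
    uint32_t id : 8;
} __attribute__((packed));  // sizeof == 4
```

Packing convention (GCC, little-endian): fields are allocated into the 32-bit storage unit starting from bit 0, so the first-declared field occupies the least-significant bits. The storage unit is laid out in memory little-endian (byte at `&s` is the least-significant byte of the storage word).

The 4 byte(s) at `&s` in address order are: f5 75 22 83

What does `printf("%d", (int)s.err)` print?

[0]=0xf5 [1]=0x75 [2]=0x22 [3]=0x83 (little-endian) → word 0x832275f5
err [0+:3] = (word>>0) & 0x7 = 5  ←
state [3+:21] = (word>>3) & 0x1fffff = 282302
id [24+:8] = (word>>24) & 0xff = 131

5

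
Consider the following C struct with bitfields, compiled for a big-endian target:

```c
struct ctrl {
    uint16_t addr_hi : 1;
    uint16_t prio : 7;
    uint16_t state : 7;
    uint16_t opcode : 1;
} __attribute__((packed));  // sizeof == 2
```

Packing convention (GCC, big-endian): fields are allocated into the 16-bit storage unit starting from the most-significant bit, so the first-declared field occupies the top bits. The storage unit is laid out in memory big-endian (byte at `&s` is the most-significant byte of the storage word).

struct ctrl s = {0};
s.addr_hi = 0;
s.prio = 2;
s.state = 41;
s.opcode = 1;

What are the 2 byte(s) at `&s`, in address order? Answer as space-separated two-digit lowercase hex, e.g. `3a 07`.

02 53

addr_hi (1b) val=0 bits=0x0 at bit 15: 0x0000
prio (7b) val=2 bits=0x2 at bit 8: 0x0200
state (7b) val=41 bits=0x29 at bit 1: 0x0252
opcode (1b) val=1 bits=0x1 at bit 0: 0x0253
word = 0x0253 → big-endian bytes:
  [0]=0x02  [1]=0x53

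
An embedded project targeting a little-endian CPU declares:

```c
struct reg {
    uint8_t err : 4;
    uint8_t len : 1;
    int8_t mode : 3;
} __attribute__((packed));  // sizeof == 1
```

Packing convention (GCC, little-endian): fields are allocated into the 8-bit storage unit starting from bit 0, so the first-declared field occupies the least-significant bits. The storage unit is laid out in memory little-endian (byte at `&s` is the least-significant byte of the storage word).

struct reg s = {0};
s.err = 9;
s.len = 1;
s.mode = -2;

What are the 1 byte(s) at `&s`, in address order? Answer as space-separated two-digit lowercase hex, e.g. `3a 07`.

err:4 = 9 → 0x9 << 0 → word 0x09
len:1 = 1 → 0x1 << 4 → word 0x19
mode:3 = -2 → 0x6 << 5 → word 0xd9
word = 0xd9 → little-endian bytes:
  [0]=0xd9

d9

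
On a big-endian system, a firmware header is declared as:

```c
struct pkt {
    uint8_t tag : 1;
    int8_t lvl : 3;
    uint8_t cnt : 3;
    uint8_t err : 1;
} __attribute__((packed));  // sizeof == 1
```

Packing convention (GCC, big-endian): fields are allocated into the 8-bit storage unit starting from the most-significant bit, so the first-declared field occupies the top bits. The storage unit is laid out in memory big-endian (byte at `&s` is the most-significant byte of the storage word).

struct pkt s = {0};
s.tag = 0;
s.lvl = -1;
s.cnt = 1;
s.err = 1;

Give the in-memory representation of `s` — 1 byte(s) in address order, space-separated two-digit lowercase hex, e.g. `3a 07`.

tag (1b) val=0 bits=0x0 at bit 7: 0x00
lvl (3b) val=-1 bits=0x7 at bit 4: 0x70
cnt (3b) val=1 bits=0x1 at bit 1: 0x72
err (1b) val=1 bits=0x1 at bit 0: 0x73
word = 0x73 → big-endian bytes:
  [0]=0x73

73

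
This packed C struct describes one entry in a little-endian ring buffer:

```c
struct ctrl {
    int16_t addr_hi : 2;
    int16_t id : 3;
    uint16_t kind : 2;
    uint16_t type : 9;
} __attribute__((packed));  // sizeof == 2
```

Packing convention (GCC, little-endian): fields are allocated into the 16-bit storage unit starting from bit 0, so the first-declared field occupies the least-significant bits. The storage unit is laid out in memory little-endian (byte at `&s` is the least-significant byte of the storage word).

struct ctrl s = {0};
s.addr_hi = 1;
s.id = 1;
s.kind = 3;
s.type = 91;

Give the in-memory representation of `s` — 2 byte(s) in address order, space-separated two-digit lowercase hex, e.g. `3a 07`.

[0+:2] addr_hi=1 & 0x3 = 0x1; word=0x0001
[2+:3] id=1 & 0x7 = 0x1; word=0x0005
[5+:2] kind=3 & 0x3 = 0x3; word=0x0065
[7+:9] type=91 & 0x1ff = 0x5b; word=0x2de5
word = 0x2de5 → little-endian bytes:
  [0]=0xe5  [1]=0x2d

e5 2d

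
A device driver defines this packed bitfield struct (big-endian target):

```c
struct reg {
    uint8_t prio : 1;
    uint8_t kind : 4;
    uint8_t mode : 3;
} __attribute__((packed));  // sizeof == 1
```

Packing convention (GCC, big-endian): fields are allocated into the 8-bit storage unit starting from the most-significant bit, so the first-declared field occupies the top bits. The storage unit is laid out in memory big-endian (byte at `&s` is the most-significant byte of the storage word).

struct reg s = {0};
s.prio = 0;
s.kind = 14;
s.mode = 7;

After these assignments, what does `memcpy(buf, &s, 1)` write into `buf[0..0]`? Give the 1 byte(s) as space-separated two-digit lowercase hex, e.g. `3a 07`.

77

prio (1b) val=0 bits=0x0 at bit 7: 0x00
kind (4b) val=14 bits=0xe at bit 3: 0x70
mode (3b) val=7 bits=0x7 at bit 0: 0x77
word = 0x77 → big-endian bytes:
  [0]=0x77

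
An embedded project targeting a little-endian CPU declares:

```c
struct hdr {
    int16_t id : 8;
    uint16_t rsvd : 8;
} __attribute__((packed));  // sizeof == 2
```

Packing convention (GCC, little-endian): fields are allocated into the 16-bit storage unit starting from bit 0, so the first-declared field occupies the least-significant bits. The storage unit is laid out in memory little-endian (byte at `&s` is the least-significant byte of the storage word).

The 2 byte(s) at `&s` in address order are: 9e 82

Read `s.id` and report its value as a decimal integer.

-98

[0]=0x9e [1]=0x82 (little-endian) → word 0x829e
id:8 @ bit 0 → (0x829e>>0)&0xff = 0x9e  ←
rsvd:8 @ bit 8 → (0x829e>>8)&0xff = 0x82
id signed 8b, MSB=1: 158 - 256 = -98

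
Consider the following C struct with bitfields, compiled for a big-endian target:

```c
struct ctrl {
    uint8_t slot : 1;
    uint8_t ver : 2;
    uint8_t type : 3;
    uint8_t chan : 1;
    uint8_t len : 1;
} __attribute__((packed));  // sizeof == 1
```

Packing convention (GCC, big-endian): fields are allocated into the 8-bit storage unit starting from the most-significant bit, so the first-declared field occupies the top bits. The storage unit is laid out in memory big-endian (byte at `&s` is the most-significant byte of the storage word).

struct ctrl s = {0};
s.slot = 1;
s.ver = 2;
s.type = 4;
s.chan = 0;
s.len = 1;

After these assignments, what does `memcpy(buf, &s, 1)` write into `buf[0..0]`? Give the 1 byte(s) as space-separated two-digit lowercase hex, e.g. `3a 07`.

slot (1b) val=1 bits=0x1 at bit 7: 0x80
ver (2b) val=2 bits=0x2 at bit 5: 0xc0
type (3b) val=4 bits=0x4 at bit 2: 0xd0
chan (1b) val=0 bits=0x0 at bit 1: 0xd0
len (1b) val=1 bits=0x1 at bit 0: 0xd1
word = 0xd1 → big-endian bytes:
  [0]=0xd1

d1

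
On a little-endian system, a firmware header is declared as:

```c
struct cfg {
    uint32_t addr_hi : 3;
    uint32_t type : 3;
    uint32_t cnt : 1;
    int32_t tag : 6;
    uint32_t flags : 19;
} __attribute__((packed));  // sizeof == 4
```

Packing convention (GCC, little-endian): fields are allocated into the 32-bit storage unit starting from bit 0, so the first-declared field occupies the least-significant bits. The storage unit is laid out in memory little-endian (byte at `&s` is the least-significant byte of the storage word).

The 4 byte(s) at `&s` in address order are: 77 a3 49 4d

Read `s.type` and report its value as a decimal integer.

[0]=0x77 [1]=0xa3 [2]=0x49 [3]=0x4d (little-endian) → word 0x4d49a377
addr_hi:3 @ bit 0 → (0x4d49a377>>0)&0x7 = 0x7
type:3 @ bit 3 → (0x4d49a377>>3)&0x7 = 0x6  ←
cnt:1 @ bit 6 → (0x4d49a377>>6)&0x1 = 0x1
tag:6 @ bit 7 → (0x4d49a377>>7)&0x3f = 0x6
flags:19 @ bit 13 → (0x4d49a377>>13)&0x7ffff = 0x26a4d

6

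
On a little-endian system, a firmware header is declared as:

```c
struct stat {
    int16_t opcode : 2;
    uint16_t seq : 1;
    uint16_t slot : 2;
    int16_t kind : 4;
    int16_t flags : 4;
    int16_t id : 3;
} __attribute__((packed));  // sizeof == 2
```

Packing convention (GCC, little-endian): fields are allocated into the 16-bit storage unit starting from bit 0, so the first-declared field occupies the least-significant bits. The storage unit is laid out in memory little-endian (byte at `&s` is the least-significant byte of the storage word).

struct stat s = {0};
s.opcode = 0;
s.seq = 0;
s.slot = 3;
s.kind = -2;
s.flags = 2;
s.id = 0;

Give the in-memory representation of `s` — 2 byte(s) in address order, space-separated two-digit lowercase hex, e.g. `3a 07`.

[0+:2] opcode=0 & 0x3 = 0x0; word=0x0000
[2+:1] seq=0 & 0x1 = 0x0; word=0x0000
[3+:2] slot=3 & 0x3 = 0x3; word=0x0018
[5+:4] kind=-2 & 0xf = 0xe; word=0x01d8
[9+:4] flags=2 & 0xf = 0x2; word=0x05d8
[13+:3] id=0 & 0x7 = 0x0; word=0x05d8
word = 0x05d8 → little-endian bytes:
  [0]=0xd8  [1]=0x05

d8 05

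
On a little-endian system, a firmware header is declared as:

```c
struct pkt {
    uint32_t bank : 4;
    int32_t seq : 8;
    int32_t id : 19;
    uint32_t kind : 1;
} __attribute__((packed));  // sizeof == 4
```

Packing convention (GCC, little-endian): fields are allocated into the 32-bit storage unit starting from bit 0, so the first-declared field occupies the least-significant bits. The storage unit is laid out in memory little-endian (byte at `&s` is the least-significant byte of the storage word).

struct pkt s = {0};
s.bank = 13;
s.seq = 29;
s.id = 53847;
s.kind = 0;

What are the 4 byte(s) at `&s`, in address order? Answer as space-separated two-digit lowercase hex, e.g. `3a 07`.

dd 71 25 0d

bank:4 = 13 → 0xd << 0 → word 0x0000000d
seq:8 = 29 → 0x1d << 4 → word 0x000001dd
id:19 = 53847 → 0xd257 << 12 → word 0x0d2571dd
kind:1 = 0 → 0x0 << 31 → word 0x0d2571dd
word = 0x0d2571dd → little-endian bytes:
  [0]=0xdd  [1]=0x71  [2]=0x25  [3]=0x0d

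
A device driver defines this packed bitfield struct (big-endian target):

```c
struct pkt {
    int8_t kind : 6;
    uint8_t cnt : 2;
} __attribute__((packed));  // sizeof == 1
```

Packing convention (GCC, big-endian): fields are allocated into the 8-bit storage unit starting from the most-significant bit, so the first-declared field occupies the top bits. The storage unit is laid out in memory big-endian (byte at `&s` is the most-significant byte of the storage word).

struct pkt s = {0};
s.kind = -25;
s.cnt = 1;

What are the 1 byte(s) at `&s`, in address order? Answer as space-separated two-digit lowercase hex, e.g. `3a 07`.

kind:6 = -25 → 0x27 << 2 → word 0x9c
cnt:2 = 1 → 0x1 << 0 → word 0x9d
word = 0x9d → big-endian bytes:
  [0]=0x9d

9d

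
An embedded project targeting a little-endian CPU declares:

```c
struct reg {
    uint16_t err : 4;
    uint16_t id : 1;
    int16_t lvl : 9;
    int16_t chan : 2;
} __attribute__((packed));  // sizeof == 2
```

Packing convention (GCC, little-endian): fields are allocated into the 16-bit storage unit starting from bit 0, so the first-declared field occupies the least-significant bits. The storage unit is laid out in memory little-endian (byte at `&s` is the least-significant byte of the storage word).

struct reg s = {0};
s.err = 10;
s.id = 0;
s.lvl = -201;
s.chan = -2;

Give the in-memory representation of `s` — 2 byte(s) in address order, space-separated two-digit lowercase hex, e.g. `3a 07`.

ea a6

err (4b) val=10 bits=0xa at bit 0: 0x000a
id (1b) val=0 bits=0x0 at bit 4: 0x000a
lvl (9b) val=-201 bits=0x137 at bit 5: 0x26ea
chan (2b) val=-2 bits=0x2 at bit 14: 0xa6ea
word = 0xa6ea → little-endian bytes:
  [0]=0xea  [1]=0xa6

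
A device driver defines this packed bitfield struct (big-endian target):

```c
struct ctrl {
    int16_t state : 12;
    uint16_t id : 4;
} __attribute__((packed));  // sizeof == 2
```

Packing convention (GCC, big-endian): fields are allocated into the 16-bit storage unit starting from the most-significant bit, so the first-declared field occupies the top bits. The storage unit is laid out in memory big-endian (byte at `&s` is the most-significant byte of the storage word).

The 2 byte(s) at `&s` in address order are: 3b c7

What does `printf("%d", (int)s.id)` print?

[0]=0x3b [1]=0xc7 (big-endian) → word 0x3bc7
state:12 @ bit 4 → (0x3bc7>>4)&0xfff = 0x3bc
id:4 @ bit 0 → (0x3bc7>>0)&0xf = 0x7  ←

7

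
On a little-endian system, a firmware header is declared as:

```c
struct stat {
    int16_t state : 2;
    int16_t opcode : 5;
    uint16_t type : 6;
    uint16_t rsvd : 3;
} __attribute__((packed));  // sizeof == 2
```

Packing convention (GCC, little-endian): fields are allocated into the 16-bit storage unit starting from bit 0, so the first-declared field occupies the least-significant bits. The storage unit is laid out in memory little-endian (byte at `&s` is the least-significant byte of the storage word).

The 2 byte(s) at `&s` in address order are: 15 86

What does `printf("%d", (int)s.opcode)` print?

[0]=0x15 [1]=0x86 (little-endian) → word 0x8615
state [0+:2] = (word>>0) & 0x3 = 1
opcode [2+:5] = (word>>2) & 0x1f = 5  ←
type [7+:6] = (word>>7) & 0x3f = 12
rsvd [13+:3] = (word>>13) & 0x7 = 4
opcode signed 5b, MSB=0: value = 5

5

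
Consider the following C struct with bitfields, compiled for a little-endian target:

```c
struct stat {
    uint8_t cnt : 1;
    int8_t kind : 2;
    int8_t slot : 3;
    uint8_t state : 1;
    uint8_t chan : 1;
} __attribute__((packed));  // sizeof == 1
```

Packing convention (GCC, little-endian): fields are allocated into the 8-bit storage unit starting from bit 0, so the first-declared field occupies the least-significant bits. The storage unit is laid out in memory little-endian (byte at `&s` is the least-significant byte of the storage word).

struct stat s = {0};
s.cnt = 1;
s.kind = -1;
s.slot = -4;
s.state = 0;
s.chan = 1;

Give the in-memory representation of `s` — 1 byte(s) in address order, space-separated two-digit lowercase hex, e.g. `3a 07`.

cnt:1 = 1 → 0x1 << 0 → word 0x01
kind:2 = -1 → 0x3 << 1 → word 0x07
slot:3 = -4 → 0x4 << 3 → word 0x27
state:1 = 0 → 0x0 << 6 → word 0x27
chan:1 = 1 → 0x1 << 7 → word 0xa7
word = 0xa7 → little-endian bytes:
  [0]=0xa7

a7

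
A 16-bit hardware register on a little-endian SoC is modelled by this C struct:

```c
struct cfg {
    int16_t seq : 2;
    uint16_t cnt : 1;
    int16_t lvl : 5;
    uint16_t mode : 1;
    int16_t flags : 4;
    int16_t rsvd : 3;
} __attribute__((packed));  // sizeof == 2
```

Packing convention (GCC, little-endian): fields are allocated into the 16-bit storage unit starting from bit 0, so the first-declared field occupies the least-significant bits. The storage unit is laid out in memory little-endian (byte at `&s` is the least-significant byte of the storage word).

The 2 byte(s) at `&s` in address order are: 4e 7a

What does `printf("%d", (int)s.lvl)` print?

9

[0]=0x4e [1]=0x7a (little-endian) → word 0x7a4e
seq:2 @ bit 0 → (0x7a4e>>0)&0x3 = 0x2
cnt:1 @ bit 2 → (0x7a4e>>2)&0x1 = 0x1
lvl:5 @ bit 3 → (0x7a4e>>3)&0x1f = 0x9  ←
mode:1 @ bit 8 → (0x7a4e>>8)&0x1 = 0x0
flags:4 @ bit 9 → (0x7a4e>>9)&0xf = 0xd
rsvd:3 @ bit 13 → (0x7a4e>>13)&0x7 = 0x3
lvl signed 5b, MSB=0: value = 9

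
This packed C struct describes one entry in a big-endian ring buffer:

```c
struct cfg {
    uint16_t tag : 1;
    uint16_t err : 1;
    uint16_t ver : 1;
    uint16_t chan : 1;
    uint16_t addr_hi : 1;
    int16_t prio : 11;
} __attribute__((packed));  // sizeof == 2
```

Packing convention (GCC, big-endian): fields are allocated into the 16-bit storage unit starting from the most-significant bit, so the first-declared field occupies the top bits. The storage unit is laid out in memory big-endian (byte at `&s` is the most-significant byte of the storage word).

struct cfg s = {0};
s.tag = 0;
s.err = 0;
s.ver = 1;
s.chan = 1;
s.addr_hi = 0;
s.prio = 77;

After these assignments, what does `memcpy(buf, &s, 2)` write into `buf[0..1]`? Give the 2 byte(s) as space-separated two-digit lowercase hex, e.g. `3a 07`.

30 4d

tag:1 = 0 → 0x0 << 15 → word 0x0000
err:1 = 0 → 0x0 << 14 → word 0x0000
ver:1 = 1 → 0x1 << 13 → word 0x2000
chan:1 = 1 → 0x1 << 12 → word 0x3000
addr_hi:1 = 0 → 0x0 << 11 → word 0x3000
prio:11 = 77 → 0x4d << 0 → word 0x304d
word = 0x304d → big-endian bytes:
  [0]=0x30  [1]=0x4d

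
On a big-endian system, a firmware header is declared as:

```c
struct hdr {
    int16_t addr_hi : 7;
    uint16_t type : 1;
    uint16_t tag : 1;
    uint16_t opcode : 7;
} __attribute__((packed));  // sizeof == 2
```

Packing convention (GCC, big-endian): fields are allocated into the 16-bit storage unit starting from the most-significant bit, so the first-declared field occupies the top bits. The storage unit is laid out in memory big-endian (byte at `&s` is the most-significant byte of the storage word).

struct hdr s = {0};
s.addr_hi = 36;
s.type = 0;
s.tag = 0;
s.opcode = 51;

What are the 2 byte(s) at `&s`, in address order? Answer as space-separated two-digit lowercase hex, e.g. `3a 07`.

[9+:7] addr_hi=36 & 0x7f = 0x24; word=0x4800
[8+:1] type=0 & 0x1 = 0x0; word=0x4800
[7+:1] tag=0 & 0x1 = 0x0; word=0x4800
[0+:7] opcode=51 & 0x7f = 0x33; word=0x4833
word = 0x4833 → big-endian bytes:
  [0]=0x48  [1]=0x33

48 33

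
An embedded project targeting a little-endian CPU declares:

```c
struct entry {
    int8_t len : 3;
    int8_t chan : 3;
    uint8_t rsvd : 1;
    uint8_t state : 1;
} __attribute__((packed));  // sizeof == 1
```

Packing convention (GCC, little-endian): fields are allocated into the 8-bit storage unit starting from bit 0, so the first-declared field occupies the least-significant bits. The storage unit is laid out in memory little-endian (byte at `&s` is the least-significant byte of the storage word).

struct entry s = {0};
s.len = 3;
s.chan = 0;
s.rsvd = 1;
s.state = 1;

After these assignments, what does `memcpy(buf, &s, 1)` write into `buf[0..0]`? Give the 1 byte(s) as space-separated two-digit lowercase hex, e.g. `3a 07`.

c3

len:3 = 3 → 0x3 << 0 → word 0x03
chan:3 = 0 → 0x0 << 3 → word 0x03
rsvd:1 = 1 → 0x1 << 6 → word 0x43
state:1 = 1 → 0x1 << 7 → word 0xc3
word = 0xc3 → little-endian bytes:
  [0]=0xc3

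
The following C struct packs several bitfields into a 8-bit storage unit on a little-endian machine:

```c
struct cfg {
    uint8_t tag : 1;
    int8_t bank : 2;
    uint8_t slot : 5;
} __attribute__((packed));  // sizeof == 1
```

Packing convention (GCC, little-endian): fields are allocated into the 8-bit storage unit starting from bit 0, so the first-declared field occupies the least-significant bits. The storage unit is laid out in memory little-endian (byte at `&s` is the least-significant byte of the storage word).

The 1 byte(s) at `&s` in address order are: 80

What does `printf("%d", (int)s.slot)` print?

16

[0]=0x80 (little-endian) → word 0x80
tag [0+:1] = (word>>0) & 0x1 = 0
bank [1+:2] = (word>>1) & 0x3 = 0
slot [3+:5] = (word>>3) & 0x1f = 16  ←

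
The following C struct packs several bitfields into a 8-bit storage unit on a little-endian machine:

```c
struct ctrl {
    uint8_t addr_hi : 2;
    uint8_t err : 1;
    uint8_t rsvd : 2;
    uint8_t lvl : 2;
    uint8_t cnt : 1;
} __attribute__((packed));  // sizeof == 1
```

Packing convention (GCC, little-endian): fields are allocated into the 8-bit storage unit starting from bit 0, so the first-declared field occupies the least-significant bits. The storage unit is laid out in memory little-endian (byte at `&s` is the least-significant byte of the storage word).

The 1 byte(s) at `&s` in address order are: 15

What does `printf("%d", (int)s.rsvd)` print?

[0]=0x15 (little-endian) → word 0x15
addr_hi [0+:2] = (word>>0) & 0x3 = 1
err [2+:1] = (word>>2) & 0x1 = 1
rsvd [3+:2] = (word>>3) & 0x3 = 2  ←
lvl [5+:2] = (word>>5) & 0x3 = 0
cnt [7+:1] = (word>>7) & 0x1 = 0

2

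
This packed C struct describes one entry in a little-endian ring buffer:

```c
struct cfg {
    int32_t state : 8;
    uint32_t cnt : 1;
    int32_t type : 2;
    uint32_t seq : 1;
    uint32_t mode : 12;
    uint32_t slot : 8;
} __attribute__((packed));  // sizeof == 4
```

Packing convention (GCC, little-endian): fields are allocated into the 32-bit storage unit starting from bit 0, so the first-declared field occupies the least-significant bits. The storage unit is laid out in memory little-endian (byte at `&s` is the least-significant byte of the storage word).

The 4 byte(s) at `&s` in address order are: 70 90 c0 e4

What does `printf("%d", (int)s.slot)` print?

[0]=0x70 [1]=0x90 [2]=0xc0 [3]=0xe4 (little-endian) → word 0xe4c09070
state [0+:8] = (word>>0) & 0xff = 112
cnt [8+:1] = (word>>8) & 0x1 = 0
type [9+:2] = (word>>9) & 0x3 = 0
seq [11+:1] = (word>>11) & 0x1 = 0
mode [12+:12] = (word>>12) & 0xfff = 3081
slot [24+:8] = (word>>24) & 0xff = 228  ←

228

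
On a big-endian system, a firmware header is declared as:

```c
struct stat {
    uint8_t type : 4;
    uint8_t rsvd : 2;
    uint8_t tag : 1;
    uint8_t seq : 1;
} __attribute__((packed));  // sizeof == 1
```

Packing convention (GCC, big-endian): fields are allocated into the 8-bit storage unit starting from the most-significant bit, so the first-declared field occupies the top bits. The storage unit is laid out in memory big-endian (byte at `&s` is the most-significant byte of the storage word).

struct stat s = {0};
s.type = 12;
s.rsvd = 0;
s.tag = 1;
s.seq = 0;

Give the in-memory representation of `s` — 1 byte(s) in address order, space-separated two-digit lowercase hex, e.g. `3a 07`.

c2

type:4 = 12 → 0xc << 4 → word 0xc0
rsvd:2 = 0 → 0x0 << 2 → word 0xc0
tag:1 = 1 → 0x1 << 1 → word 0xc2
seq:1 = 0 → 0x0 << 0 → word 0xc2
word = 0xc2 → big-endian bytes:
  [0]=0xc2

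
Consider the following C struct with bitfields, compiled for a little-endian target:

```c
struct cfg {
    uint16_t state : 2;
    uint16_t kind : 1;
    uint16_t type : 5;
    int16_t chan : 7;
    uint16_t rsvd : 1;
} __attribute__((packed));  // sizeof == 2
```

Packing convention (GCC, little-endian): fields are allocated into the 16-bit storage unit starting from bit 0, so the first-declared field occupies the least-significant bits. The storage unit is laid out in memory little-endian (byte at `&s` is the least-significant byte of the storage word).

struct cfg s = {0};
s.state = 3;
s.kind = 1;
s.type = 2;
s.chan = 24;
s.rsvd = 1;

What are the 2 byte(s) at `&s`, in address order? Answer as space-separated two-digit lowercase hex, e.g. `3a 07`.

17 98

state:2 = 3 → 0x3 << 0 → word 0x0003
kind:1 = 1 → 0x1 << 2 → word 0x0007
type:5 = 2 → 0x2 << 3 → word 0x0017
chan:7 = 24 → 0x18 << 8 → word 0x1817
rsvd:1 = 1 → 0x1 << 15 → word 0x9817
word = 0x9817 → little-endian bytes:
  [0]=0x17  [1]=0x98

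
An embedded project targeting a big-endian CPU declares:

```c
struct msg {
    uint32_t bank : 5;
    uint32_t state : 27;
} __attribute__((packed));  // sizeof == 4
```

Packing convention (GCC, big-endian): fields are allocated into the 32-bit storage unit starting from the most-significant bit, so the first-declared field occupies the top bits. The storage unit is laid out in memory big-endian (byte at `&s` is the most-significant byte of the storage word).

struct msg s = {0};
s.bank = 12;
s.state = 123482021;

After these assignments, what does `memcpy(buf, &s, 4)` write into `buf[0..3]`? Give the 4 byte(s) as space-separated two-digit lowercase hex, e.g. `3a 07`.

bank (5b) val=12 bits=0xc at bit 27: 0x60000000
state (27b) val=123482021 bits=0x75c2fa5 at bit 0: 0x675c2fa5
word = 0x675c2fa5 → big-endian bytes:
  [0]=0x67  [1]=0x5c  [2]=0x2f  [3]=0xa5

67 5c 2f a5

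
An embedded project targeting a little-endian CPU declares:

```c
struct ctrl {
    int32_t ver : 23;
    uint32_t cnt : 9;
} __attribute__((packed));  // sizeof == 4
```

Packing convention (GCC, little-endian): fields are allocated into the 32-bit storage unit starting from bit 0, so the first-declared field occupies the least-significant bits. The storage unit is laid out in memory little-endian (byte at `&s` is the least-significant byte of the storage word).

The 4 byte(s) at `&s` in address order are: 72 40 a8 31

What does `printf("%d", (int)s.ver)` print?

[0]=0x72 [1]=0x40 [2]=0xa8 [3]=0x31 (little-endian) → word 0x31a84072
ver [0+:23] = (word>>0) & 0x7fffff = 2637938  ←
cnt [23+:9] = (word>>23) & 0x1ff = 99
ver signed 23b, MSB=0: value = 2637938

2637938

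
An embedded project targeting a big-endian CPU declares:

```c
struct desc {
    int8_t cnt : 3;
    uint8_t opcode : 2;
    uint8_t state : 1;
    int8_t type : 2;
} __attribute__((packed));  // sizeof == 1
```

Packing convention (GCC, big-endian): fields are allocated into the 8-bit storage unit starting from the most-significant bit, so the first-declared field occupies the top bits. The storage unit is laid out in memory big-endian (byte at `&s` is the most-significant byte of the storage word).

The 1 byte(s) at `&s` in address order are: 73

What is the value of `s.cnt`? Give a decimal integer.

[0]=0x73 (big-endian) → word 0x73
cnt:3 @ bit 5 → (0x73>>5)&0x7 = 0x3  ←
opcode:2 @ bit 3 → (0x73>>3)&0x3 = 0x2
state:1 @ bit 2 → (0x73>>2)&0x1 = 0x0
type:2 @ bit 0 → (0x73>>0)&0x3 = 0x3
cnt signed 3b, MSB=0: value = 3

3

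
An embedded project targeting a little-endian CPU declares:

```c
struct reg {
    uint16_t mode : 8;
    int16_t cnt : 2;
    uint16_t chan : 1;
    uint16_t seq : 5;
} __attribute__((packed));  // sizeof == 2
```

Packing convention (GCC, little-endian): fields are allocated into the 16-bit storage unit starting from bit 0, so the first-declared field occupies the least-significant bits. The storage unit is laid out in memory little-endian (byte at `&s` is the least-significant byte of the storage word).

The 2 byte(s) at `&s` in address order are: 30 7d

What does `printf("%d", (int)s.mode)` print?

[0]=0x30 [1]=0x7d (little-endian) → word 0x7d30
mode:8 @ bit 0 → (0x7d30>>0)&0xff = 0x30  ←
cnt:2 @ bit 8 → (0x7d30>>8)&0x3 = 0x1
chan:1 @ bit 10 → (0x7d30>>10)&0x1 = 0x1
seq:5 @ bit 11 → (0x7d30>>11)&0x1f = 0xf

48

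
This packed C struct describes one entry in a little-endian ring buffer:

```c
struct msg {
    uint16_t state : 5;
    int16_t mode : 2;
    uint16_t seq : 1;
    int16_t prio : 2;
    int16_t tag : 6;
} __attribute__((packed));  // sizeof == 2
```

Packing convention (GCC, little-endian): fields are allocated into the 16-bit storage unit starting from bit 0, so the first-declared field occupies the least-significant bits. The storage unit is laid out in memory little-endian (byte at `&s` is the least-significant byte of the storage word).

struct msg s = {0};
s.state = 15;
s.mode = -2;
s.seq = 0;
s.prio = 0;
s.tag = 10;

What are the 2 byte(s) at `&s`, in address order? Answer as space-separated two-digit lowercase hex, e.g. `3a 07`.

state (5b) val=15 bits=0xf at bit 0: 0x000f
mode (2b) val=-2 bits=0x2 at bit 5: 0x004f
seq (1b) val=0 bits=0x0 at bit 7: 0x004f
prio (2b) val=0 bits=0x0 at bit 8: 0x004f
tag (6b) val=10 bits=0xa at bit 10: 0x284f
word = 0x284f → little-endian bytes:
  [0]=0x4f  [1]=0x28

4f 28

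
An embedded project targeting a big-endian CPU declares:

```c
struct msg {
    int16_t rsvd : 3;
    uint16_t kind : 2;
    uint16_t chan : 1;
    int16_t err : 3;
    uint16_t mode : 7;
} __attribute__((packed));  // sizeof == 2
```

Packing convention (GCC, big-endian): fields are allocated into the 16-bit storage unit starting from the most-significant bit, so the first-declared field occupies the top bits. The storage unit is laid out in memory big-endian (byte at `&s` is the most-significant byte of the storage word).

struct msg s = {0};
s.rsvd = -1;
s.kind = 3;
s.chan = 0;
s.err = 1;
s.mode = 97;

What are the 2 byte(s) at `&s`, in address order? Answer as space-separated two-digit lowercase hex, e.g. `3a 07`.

rsvd:3 = -1 → 0x7 << 13 → word 0xe000
kind:2 = 3 → 0x3 << 11 → word 0xf800
chan:1 = 0 → 0x0 << 10 → word 0xf800
err:3 = 1 → 0x1 << 7 → word 0xf880
mode:7 = 97 → 0x61 << 0 → word 0xf8e1
word = 0xf8e1 → big-endian bytes:
  [0]=0xf8  [1]=0xe1

f8 e1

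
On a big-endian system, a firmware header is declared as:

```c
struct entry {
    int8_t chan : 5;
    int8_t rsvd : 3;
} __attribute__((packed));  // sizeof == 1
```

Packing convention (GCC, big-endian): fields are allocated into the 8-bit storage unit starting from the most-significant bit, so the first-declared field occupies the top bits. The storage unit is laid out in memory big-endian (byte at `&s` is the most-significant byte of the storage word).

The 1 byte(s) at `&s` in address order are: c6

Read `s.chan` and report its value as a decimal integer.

[0]=0xc6 (big-endian) → word 0xc6
chan:5 @ bit 3 → (0xc6>>3)&0x1f = 0x18  ←
rsvd:3 @ bit 0 → (0xc6>>0)&0x7 = 0x6
chan signed 5b, MSB=1: 24 - 32 = -8

-8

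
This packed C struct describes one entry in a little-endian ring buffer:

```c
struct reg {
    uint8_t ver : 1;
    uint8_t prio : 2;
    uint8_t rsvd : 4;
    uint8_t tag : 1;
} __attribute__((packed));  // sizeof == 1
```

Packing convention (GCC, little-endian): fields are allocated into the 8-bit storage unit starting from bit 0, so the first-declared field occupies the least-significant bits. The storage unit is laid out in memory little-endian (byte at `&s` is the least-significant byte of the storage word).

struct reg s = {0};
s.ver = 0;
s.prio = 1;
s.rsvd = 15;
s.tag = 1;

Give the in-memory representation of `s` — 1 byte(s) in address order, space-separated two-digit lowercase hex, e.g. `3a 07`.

ver:1 = 0 → 0x0 << 0 → word 0x00
prio:2 = 1 → 0x1 << 1 → word 0x02
rsvd:4 = 15 → 0xf << 3 → word 0x7a
tag:1 = 1 → 0x1 << 7 → word 0xfa
word = 0xfa → little-endian bytes:
  [0]=0xfa

fa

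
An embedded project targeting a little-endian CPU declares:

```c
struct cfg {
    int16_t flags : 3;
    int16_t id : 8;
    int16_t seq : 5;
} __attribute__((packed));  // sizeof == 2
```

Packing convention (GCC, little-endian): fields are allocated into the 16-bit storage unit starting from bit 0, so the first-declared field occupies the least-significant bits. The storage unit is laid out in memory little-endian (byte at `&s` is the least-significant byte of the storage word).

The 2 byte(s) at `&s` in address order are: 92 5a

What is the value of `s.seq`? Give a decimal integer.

11

[0]=0x92 [1]=0x5a (little-endian) → word 0x5a92
flags [0+:3] = (word>>0) & 0x7 = 2
id [3+:8] = (word>>3) & 0xff = 82
seq [11+:5] = (word>>11) & 0x1f = 11  ←
seq signed 5b, MSB=0: value = 11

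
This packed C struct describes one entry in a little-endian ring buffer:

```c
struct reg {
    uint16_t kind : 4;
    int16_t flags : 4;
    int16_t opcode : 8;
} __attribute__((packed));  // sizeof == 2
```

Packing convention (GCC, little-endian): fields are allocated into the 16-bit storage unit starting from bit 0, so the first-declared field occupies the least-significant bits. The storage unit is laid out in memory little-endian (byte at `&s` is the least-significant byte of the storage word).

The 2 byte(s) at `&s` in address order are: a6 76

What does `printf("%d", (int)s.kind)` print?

6

[0]=0xa6 [1]=0x76 (little-endian) → word 0x76a6
kind [0+:4] = (word>>0) & 0xf = 6  ←
flags [4+:4] = (word>>4) & 0xf = 10
opcode [8+:8] = (word>>8) & 0xff = 118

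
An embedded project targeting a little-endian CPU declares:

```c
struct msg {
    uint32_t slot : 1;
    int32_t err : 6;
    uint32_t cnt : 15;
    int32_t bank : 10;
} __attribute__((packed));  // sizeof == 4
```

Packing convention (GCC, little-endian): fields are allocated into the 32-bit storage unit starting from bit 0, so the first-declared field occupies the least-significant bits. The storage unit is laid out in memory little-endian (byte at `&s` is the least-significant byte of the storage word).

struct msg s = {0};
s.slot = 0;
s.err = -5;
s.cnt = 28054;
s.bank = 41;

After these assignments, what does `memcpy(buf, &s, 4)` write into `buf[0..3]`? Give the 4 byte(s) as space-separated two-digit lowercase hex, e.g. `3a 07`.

slot (1b) val=0 bits=0x0 at bit 0: 0x00000000
err (6b) val=-5 bits=0x3b at bit 1: 0x00000076
cnt (15b) val=28054 bits=0x6d96 at bit 7: 0x0036cb76
bank (10b) val=41 bits=0x29 at bit 22: 0x0a76cb76
word = 0x0a76cb76 → little-endian bytes:
  [0]=0x76  [1]=0xcb  [2]=0x76  [3]=0x0a

76 cb 76 0a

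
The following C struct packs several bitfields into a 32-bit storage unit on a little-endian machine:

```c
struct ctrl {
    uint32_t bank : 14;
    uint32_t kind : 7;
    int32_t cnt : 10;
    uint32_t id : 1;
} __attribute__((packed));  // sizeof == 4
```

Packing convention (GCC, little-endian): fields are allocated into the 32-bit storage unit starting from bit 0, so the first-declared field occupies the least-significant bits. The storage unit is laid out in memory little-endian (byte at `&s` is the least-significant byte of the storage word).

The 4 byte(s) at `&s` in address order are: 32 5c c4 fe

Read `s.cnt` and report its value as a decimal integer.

-10

[0]=0x32 [1]=0x5c [2]=0xc4 [3]=0xfe (little-endian) → word 0xfec45c32
bank:14 @ bit 0 → (0xfec45c32>>0)&0x3fff = 0x1c32
kind:7 @ bit 14 → (0xfec45c32>>14)&0x7f = 0x11
cnt:10 @ bit 21 → (0xfec45c32>>21)&0x3ff = 0x3f6  ←
id:1 @ bit 31 → (0xfec45c32>>31)&0x1 = 0x1
cnt signed 10b, MSB=1: 1014 - 1024 = -10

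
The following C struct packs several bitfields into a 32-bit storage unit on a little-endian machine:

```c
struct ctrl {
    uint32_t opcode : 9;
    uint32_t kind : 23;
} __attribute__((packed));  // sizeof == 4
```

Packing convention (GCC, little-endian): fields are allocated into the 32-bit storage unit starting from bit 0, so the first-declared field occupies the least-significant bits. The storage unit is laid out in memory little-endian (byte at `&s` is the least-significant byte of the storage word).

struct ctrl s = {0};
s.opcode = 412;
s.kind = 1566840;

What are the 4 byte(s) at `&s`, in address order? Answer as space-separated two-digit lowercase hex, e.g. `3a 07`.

9c f1 d0 2f

[0+:9] opcode=412 & 0x1ff = 0x19c; word=0x0000019c
[9+:23] kind=1566840 & 0x7fffff = 0x17e878; word=0x2fd0f19c
word = 0x2fd0f19c → little-endian bytes:
  [0]=0x9c  [1]=0xf1  [2]=0xd0  [3]=0x2f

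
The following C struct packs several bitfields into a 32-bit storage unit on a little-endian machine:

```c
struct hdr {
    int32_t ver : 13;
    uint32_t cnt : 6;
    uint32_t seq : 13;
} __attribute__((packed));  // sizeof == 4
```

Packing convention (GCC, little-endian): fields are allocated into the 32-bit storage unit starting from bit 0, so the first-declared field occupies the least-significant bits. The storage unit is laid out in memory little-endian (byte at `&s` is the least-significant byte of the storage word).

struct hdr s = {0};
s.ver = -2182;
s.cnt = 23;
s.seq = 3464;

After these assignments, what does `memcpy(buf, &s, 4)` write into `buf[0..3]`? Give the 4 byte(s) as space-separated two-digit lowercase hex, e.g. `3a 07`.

7a f7 42 6c

ver (13b) val=-2182 bits=0x177a at bit 0: 0x0000177a
cnt (6b) val=23 bits=0x17 at bit 13: 0x0002f77a
seq (13b) val=3464 bits=0xd88 at bit 19: 0x6c42f77a
word = 0x6c42f77a → little-endian bytes:
  [0]=0x7a  [1]=0xf7  [2]=0x42  [3]=0x6c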